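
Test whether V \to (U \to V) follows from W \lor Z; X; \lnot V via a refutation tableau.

Yes

Initial set: {(W \lor Z); X; \lnot V; \lnot (V \to (U \to V))}.
\lnot (V \to (U \to V)): α-rule — add V, \lnot (U \to V).
× closes — contains both V and \lnot V.
All 1 branch closes.
Every branch closed, so the premises entail the conclusion.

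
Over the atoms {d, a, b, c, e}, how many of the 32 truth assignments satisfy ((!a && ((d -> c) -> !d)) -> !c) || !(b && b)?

Initial set: {(((!a && ((d -> c) -> !d)) -> !c) || !(b && b))}.
(((!a && ((d -> c) -> !d)) -> !c) || !(b && b)): β-rule — branch into ((!a && ((d -> c) -> !d)) -> !c)  //  !(b && b).
  branch 1 (add ((!a && ((d -> c) -> !d)) -> !c)):
    ((!a && ((d -> c) -> !d)) -> !c): β-rule — branch into !(!a && ((d -> c) -> !d))  //  !c.
      branch 1.1 (add !(!a && ((d -> c) -> !d))):
        !(!a && ((d -> c) -> !d)): β-rule — branch into !!a  //  !((d -> c) -> !d).
          branch 1.1.1 (add !!a):
            ○ open, literals {a=T}.
          branch 1.1.2 (add !((d -> c) -> !d)):
            !((d -> c) -> !d): α-rule — add (d -> c), !!d.
            (d -> c): β-rule — branch into !d  //  c.
              branch 1.1.2.1 (add !d):
                × closes — contains both d and !d.
              branch 1.1.2.2 (add c):
                ○ open, literals {c=T, d=T}.
      branch 1.2 (add !c):
        ○ open, literals {c=F}.
  branch 2 (add !(b && b)):
    !(b && b): β-rule — branch into !b  //  !b.
      branch 2.1 (add !b):
        ○ open, literals {b=F}.
      branch 2.2 (add !b):
        ○ open, literals {b=F}.
1 branch closed, 5 open.
Each open branch fixes some atoms; the unmentioned ones are free. Counting distinct full assignments: branch {a=T} (d, b, c, e) contributes 16 new; branch {c=T, d=T} (a, b, e) contributes 4 new; branch {c=F} (d, a, b, e) contributes 8 new; branch {b=F} (d, a, c, e) contributes 2 new; branch {b=F} (d, a, c, e) contributes 0 new. Total: 30.

30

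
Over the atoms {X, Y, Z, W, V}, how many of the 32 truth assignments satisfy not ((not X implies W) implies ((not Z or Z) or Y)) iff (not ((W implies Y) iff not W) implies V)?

4

Initial set: {T (not ((not X implies W) implies ((not Z or Z) or Y)) iff (not ((W implies Y) iff not W) implies V))}.
T (not ((not X implies W) implies ((not Z or Z) or Y)) iff (not ((W implies Y) iff not W) implies V)): β-rule — branch into T not ((not X implies W) implies ((not Z or Z) or Y)), T (not ((W implies Y) iff not W) implies V)  //  F not ((not X implies W) implies ((not Z or Z) or Y)), F (not ((W implies Y) iff not W) implies V).
  branch 1 (add T not ((not X implies W) implies ((not Z or Z) or Y)), T (not ((W implies Y) iff not W) implies V)):
    T not ((not X implies W) implies ((not Z or Z) or Y)): α-rule — add T (not X implies W), F ((not Z or Z) or Y).
    F ((not Z or Z) or Y): α-rule — add F (not Z or Z), F Y.
    F (not Z or Z): α-rule — add F not Z, F Z.
    × closes — contains both Z and not Z.
  branch 2 (add F not ((not X implies W) implies ((not Z or Z) or Y)), F (not ((W implies Y) iff not W) implies V)):
    F (not ((W implies Y) iff not W) implies V): α-rule — add T not ((W implies Y) iff not W), F V.
    F not ((not X implies W) implies ((not Z or Z) or Y)): β-rule — branch into F (not X implies W)  //  T ((not Z or Z) or Y).
      branch 2.1 (add F (not X implies W)):
        F (not X implies W): α-rule — add T not X, F W.
        T not ((W implies Y) iff not W): β-rule — branch into T (W implies Y), F not W  //  F (W implies Y), T not W.
          branch 2.1.1 (add T (W implies Y), F not W):
            × closes — contains both W and not W.
          branch 2.1.2 (add F (W implies Y), T not W):
            F (W implies Y): α-rule — add T W, F Y.
            × closes — contains both W and not W.
      branch 2.2 (add T ((not Z or Z) or Y)):
        T not ((W implies Y) iff not W): β-rule — branch into T (W implies Y), F not W  //  F (W implies Y), T not W.
          branch 2.2.1 (add T (W implies Y), F not W):
            T ((not Z or Z) or Y): β-rule — branch into T (not Z or Z)  //  T Y.
              branch 2.2.1.1 (add T (not Z or Z)):
                T (W implies Y): β-rule — branch into F W  //  T Y.
                  branch 2.2.1.1.1 (add F W):
                    × closes — contains both W and not W.
                  branch 2.2.1.1.2 (add T Y):
                    T (not Z or Z): β-rule — branch into T not Z  //  T Z.
                      branch 2.2.1.1.2.1 (add T not Z):
                        ○ open, literals {V=false, W=true, Y=true, Z=false}.
                      branch 2.2.1.1.2.2 (add T Z):
                        ○ open, literals {V=false, W=true, Y=true, Z=true}.
              branch 2.2.1.2 (add T Y):
                T (W implies Y): β-rule — branch into F W  //  T Y.
                  branch 2.2.1.2.1 (add F W):
                    × closes — contains both W and not W.
                  branch 2.2.1.2.2 (add T Y):
                    ○ open, literals {V=false, W=true, Y=true}.
          branch 2.2.2 (add F (W implies Y), T not W):
            F (W implies Y): α-rule — add T W, F Y.
            × closes — contains both W and not W.
6 branches closed, 3 open.
Each open branch fixes some atoms; the unmentioned ones are free. Counting distinct full assignments: branch {V=false, W=true, Y=true, Z=false} (X) contributes 2 new; branch {V=false, W=true, Y=true, Z=true} (X) contributes 2 new; branch {V=false, W=true, Y=true} (X, Z) contributes 0 new. Total: 4.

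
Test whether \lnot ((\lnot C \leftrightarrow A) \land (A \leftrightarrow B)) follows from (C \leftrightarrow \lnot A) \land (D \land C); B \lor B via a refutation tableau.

Initial set: {((C \leftrightarrow \lnot A) \land (D \land C)); (B \lor B); \lnot \lnot ((\lnot C \leftrightarrow A) \land (A \leftrightarrow B))}.
((C \leftrightarrow \lnot A) \land (D \land C)): α-rule — add (C \leftrightarrow \lnot A), (D \land C).
\lnot \lnot ((\lnot C \leftrightarrow A) \land (A \leftrightarrow B)): α-rule — add (\lnot C \leftrightarrow A), (A \leftrightarrow B).
(D \land C): α-rule — add D, C.
(B \lor B): β-rule — branch into B  //  B.
  branch 1 (add B):
    (C \leftrightarrow \lnot A): β-rule — branch into C, \lnot A  //  \lnot C, \lnot \lnot A.
      branch 1.1 (add C, \lnot A):
        (\lnot C \leftrightarrow A): β-rule — branch into \lnot C, A  //  \lnot \lnot C, \lnot A.
          branch 1.1.1 (add \lnot C, A):
            × closes — contains both C and \lnot C.
          branch 1.1.2 (add \lnot \lnot C, \lnot A):
            (A \leftrightarrow B): β-rule — branch into A, B  //  \lnot A, \lnot B.
              branch 1.1.2.1 (add A, B):
                × closes — contains both A and \lnot A.
              branch 1.1.2.2 (add \lnot A, \lnot B):
                × closes — contains both B and \lnot B.
      branch 1.2 (add \lnot C, \lnot \lnot A):
        × closes — contains both C and \lnot C.
  branch 2 (add B):
    (C \leftrightarrow \lnot A): β-rule — branch into C, \lnot A  //  \lnot C, \lnot \lnot A.
      branch 2.1 (add C, \lnot A):
        (\lnot C \leftrightarrow A): β-rule — branch into \lnot C, A  //  \lnot \lnot C, \lnot A.
          branch 2.1.1 (add \lnot C, A):
            × closes — contains both C and \lnot C.
          branch 2.1.2 (add \lnot \lnot C, \lnot A):
            (A \leftrightarrow B): β-rule — branch into A, B  //  \lnot A, \lnot B.
              branch 2.1.2.1 (add A, B):
                × closes — contains both A and \lnot A.
              branch 2.1.2.2 (add \lnot A, \lnot B):
                × closes — contains both B and \lnot B.
      branch 2.2 (add \lnot C, \lnot \lnot A):
        × closes — contains both C and \lnot C.
All 8 branches close.
Every branch closed, so the premises entail the conclusion.

Yes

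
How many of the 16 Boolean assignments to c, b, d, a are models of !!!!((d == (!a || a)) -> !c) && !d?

8

Initial set: {T (!!!!((d == (!a || a)) -> !c) && !d)}.
T (!!!!((d == (!a || a)) -> !c) && !d): α-rule — add T !!!!((d == (!a || a)) -> !c), T !d.
T !!!!((d == (!a || a)) -> !c): drop double negation, giving T !!((d == (!a || a)) -> !c).
T !!((d == (!a || a)) -> !c): drop double negation, giving T ((d == (!a || a)) -> !c).
T ((d == (!a || a)) -> !c): β-rule — branch into F (d == (!a || a))  //  T !c.
  branch 1 (add F (d == (!a || a))):
    F (d == (!a || a)): β-rule — branch into T d, F (!a || a)  //  F d, T (!a || a).
      branch 1.1 (add T d, F (!a || a)):
        × closes — contains both d and !d.
      branch 1.2 (add F d, T (!a || a)):
        T (!a || a): β-rule — branch into T !a  //  T a.
          branch 1.2.1 (add T !a):
            ○ open, literals {a=0, d=0}.
          branch 1.2.2 (add T a):
            ○ open, literals {a=1, d=0}.
  branch 2 (add T !c):
    ○ open, literals {c=0, d=0}.
1 branch closed, 3 open.
Each open branch fixes some atoms; the unmentioned ones are free. Counting distinct full assignments: branch {a=0, d=0} (c, b) contributes 4 new; branch {a=1, d=0} (c, b) contributes 4 new; branch {c=0, d=0} (b, a) contributes 0 new. Total: 8.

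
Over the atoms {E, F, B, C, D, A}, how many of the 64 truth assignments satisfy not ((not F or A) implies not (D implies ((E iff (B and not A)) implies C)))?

Initial set: {not ((not F or A) implies not (D implies ((E iff (B and not A)) implies C)))}.
not ((not F or A) implies not (D implies ((E iff (B and not A)) implies C))): α-rule — add (not F or A), not not (D implies ((E iff (B and not A)) implies C)).
(not F or A): β-rule — branch into not F  //  A.
  branch 1 (add not F):
    not not (D implies ((E iff (B and not A)) implies C)): β-rule — branch into not D  //  ((E iff (B and not A)) implies C).
      branch 1.1 (add not D):
        ○ open, literals {D=false, F=false}.
      branch 1.2 (add ((E iff (B and not A)) implies C)):
        ((E iff (B and not A)) implies C): β-rule — branch into not (E iff (B and not A))  //  C.
          branch 1.2.1 (add not (E iff (B and not A))):
            not (E iff (B and not A)): β-rule — branch into E, not (B and not A)  //  not E, (B and not A).
              branch 1.2.1.1 (add E, not (B and not A)):
                not (B and not A): β-rule — branch into not B  //  not not A.
                  branch 1.2.1.1.1 (add not B):
                    ○ open, literals {B=false, E=true, F=false}.
                  branch 1.2.1.1.2 (add not not A):
                    ○ open, literals {A=true, E=true, F=false}.
              branch 1.2.1.2 (add not E, (B and not A)):
                (B and not A): α-rule — add B, not A.
                ○ open, literals {A=false, B=true, E=false, F=false}.
          branch 1.2.2 (add C):
            ○ open, literals {C=true, F=false}.
  branch 2 (add A):
    not not (D implies ((E iff (B and not A)) implies C)): β-rule — branch into not D  //  ((E iff (B and not A)) implies C).
      branch 2.1 (add not D):
        ○ open, literals {A=true, D=false}.
      branch 2.2 (add ((E iff (B and not A)) implies C)):
        ((E iff (B and not A)) implies C): β-rule — branch into not (E iff (B and not A))  //  C.
          branch 2.2.1 (add not (E iff (B and not A))):
            not (E iff (B and not A)): β-rule — branch into E, not (B and not A)  //  not E, (B and not A).
              branch 2.2.1.1 (add E, not (B and not A)):
                not (B and not A): β-rule — branch into not B  //  not not A.
                  branch 2.2.1.1.1 (add not B):
                    ○ open, literals {A=true, B=false, E=true}.
                  branch 2.2.1.1.2 (add not not A):
                    ○ open, literals {A=true, E=true}.
              branch 2.2.1.2 (add not E, (B and not A)):
                (B and not A): α-rule — add B, not A.
                × closes — contains both A and not A.
          branch 2.2.2 (add C):
            ○ open, literals {A=true, C=true}.
1 branch closed, 9 open.
Each open branch fixes some atoms; the unmentioned ones are free. Counting distinct full assignments: branch {D=false, F=false} (E, B, C, A) contributes 16 new; branch {B=false, E=true, F=false} (C, D, A) contributes 4 new; branch {A=true, E=true, F=false} (B, C, D) contributes 2 new; branch {A=false, B=true, E=false, F=false} (C, D) contributes 2 new; branch {C=true, F=false} (E, B, D, A) contributes 4 new; branch {A=true, D=false} (E, F, B, C) contributes 8 new; branch {A=true, B=false, E=true} (F, C, D) contributes 2 new; branch {A=true, E=true} (F, B, C, D) contributes 2 new; branch {A=true, C=true} (E, F, B, D) contributes 2 new. Total: 42.

42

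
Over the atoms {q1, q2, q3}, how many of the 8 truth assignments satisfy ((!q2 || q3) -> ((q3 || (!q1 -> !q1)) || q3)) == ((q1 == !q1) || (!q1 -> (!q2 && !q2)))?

Initial set: {(((!q2 || q3) -> ((q3 || (!q1 -> !q1)) || q3)) == ((q1 == !q1) || (!q1 -> (!q2 && !q2))))}.
(((!q2 || q3) -> ((q3 || (!q1 -> !q1)) || q3)) == ((q1 == !q1) || (!q1 -> (!q2 && !q2)))): β-rule — branch into ((!q2 || q3) -> ((q3 || (!q1 -> !q1)) || q3)), ((q1 == !q1) || (!q1 -> (!q2 && !q2)))  //  !((!q2 || q3) -> ((q3 || (!q1 -> !q1)) || q3)), !((q1 == !q1) || (!q1 -> (!q2 && !q2))).
  branch 1 (add ((!q2 || q3) -> ((q3 || (!q1 -> !q1)) || q3)), ((q1 == !q1) || (!q1 -> (!q2 && !q2)))):
    ((!q2 || q3) -> ((q3 || (!q1 -> !q1)) || q3)): β-rule — branch into !(!q2 || q3)  //  ((q3 || (!q1 -> !q1)) || q3).
      branch 1.1 (add !(!q2 || q3)):
        !(!q2 || q3): α-rule — add !!q2, !q3.
        ((q1 == !q1) || (!q1 -> (!q2 && !q2))): β-rule — branch into (q1 == !q1)  //  (!q1 -> (!q2 && !q2)).
          branch 1.1.1 (add (q1 == !q1)):
            (q1 == !q1): β-rule — branch into q1, !q1  //  !q1, !!q1.
              branch 1.1.1.1 (add q1, !q1):
                × closes — contains both q1 and !q1.
              branch 1.1.1.2 (add !q1, !!q1):
                × closes — contains both q1 and !q1.
          branch 1.1.2 (add (!q1 -> (!q2 && !q2))):
            (!q1 -> (!q2 && !q2)): β-rule — branch into !!q1  //  (!q2 && !q2).
              branch 1.1.2.1 (add !!q1):
                ○ open, literals {q1=T, q2=T, q3=F}.
              branch 1.1.2.2 (add (!q2 && !q2)):
                (!q2 && !q2): α-rule — add !q2, !q2.
                × closes — contains both q2 and !q2.
      branch 1.2 (add ((q3 || (!q1 -> !q1)) || q3)):
        ((q1 == !q1) || (!q1 -> (!q2 && !q2))): β-rule — branch into (q1 == !q1)  //  (!q1 -> (!q2 && !q2)).
          branch 1.2.1 (add (q1 == !q1)):
            ((q3 || (!q1 -> !q1)) || q3): β-rule — branch into (q3 || (!q1 -> !q1))  //  q3.
              branch 1.2.1.1 (add (q3 || (!q1 -> !q1))):
                (q1 == !q1): β-rule — branch into q1, !q1  //  !q1, !!q1.
                  branch 1.2.1.1.1 (add q1, !q1):
                    × closes — contains both q1 and !q1.
                  branch 1.2.1.1.2 (add !q1, !!q1):
                    × closes — contains both q1 and !q1.
              branch 1.2.1.2 (add q3):
                (q1 == !q1): β-rule — branch into q1, !q1  //  !q1, !!q1.
                  branch 1.2.1.2.1 (add q1, !q1):
                    × closes — contains both q1 and !q1.
                  branch 1.2.1.2.2 (add !q1, !!q1):
                    × closes — contains both q1 and !q1.
          branch 1.2.2 (add (!q1 -> (!q2 && !q2))):
            ((q3 || (!q1 -> !q1)) || q3): β-rule — branch into (q3 || (!q1 -> !q1))  //  q3.
              branch 1.2.2.1 (add (q3 || (!q1 -> !q1))):
                (!q1 -> (!q2 && !q2)): β-rule — branch into !!q1  //  (!q2 && !q2).
                  branch 1.2.2.1.1 (add !!q1):
                    (q3 || (!q1 -> !q1)): β-rule — branch into q3  //  (!q1 -> !q1).
                      branch 1.2.2.1.1.1 (add q3):
                        ○ open, literals {q1=T, q3=T}.
                      branch 1.2.2.1.1.2 (add (!q1 -> !q1)):
                        (!q1 -> !q1): β-rule — branch into !!q1  //  !q1.
                          branch 1.2.2.1.1.2.1 (add !!q1):
                            ○ open, literals {q1=T}.
                          branch 1.2.2.1.1.2.2 (add !q1):
                            × closes — contains both q1 and !q1.
                  branch 1.2.2.1.2 (add (!q2 && !q2)):
                    (!q2 && !q2): α-rule — add !q2, !q2.
                    (q3 || (!q1 -> !q1)): β-rule — branch into q3  //  (!q1 -> !q1).
                      branch 1.2.2.1.2.1 (add q3):
                        ○ open, literals {q2=F, q3=T}.
                      branch 1.2.2.1.2.2 (add (!q1 -> !q1)):
                        (!q1 -> !q1): β-rule — branch into !!q1  //  !q1.
                          branch 1.2.2.1.2.2.1 (add !!q1):
                            ○ open, literals {q1=T, q2=F}.
                          branch 1.2.2.1.2.2.2 (add !q1):
                            ○ open, literals {q1=F, q2=F}.
              branch 1.2.2.2 (add q3):
                (!q1 -> (!q2 && !q2)): β-rule — branch into !!q1  //  (!q2 && !q2).
                  branch 1.2.2.2.1 (add !!q1):
                    ○ open, literals {q1=T, q3=T}.
                  branch 1.2.2.2.2 (add (!q2 && !q2)):
                    (!q2 && !q2): α-rule — add !q2, !q2.
                    ○ open, literals {q2=F, q3=T}.
  branch 2 (add !((!q2 || q3) -> ((q3 || (!q1 -> !q1)) || q3)), !((q1 == !q1) || (!q1 -> (!q2 && !q2)))):
    !((!q2 || q3) -> ((q3 || (!q1 -> !q1)) || q3)): α-rule — add (!q2 || q3), !((q3 || (!q1 -> !q1)) || q3).
    !((q1 == !q1) || (!q1 -> (!q2 && !q2))): α-rule — add !(q1 == !q1), !(!q1 -> (!q2 && !q2)).
    !((q3 || (!q1 -> !q1)) || q3): α-rule — add !(q3 || (!q1 -> !q1)), !q3.
    !(!q1 -> (!q2 && !q2)): α-rule — add !q1, !(!q2 && !q2).
    !(q3 || (!q1 -> !q1)): α-rule — add !q3, !(!q1 -> !q1).
    !(!q1 -> !q1): α-rule — add !q1, !!q1.
    × closes — contains both q1 and !q1.
9 branches closed, 8 open.
Each open branch fixes some atoms; the unmentioned ones are free. Counting distinct full assignments: branch {q1=T, q2=T, q3=F} (none free) contributes 1 new; branch {q1=T, q3=T} (q2) contributes 2 new; branch {q1=T} (q2, q3) contributes 1 new; branch {q2=F, q3=T} (q1) contributes 1 new; branch {q1=T, q2=F} (q3) contributes 0 new; branch {q1=F, q2=F} (q3) contributes 1 new; branch {q1=T, q3=T} (q2) contributes 0 new; branch {q2=F, q3=T} (q1) contributes 0 new. Total: 6.

6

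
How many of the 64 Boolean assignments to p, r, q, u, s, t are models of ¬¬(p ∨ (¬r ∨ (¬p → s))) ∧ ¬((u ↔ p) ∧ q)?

42

Initial set: {T (¬¬(p ∨ (¬r ∨ (¬p → s))) ∧ ¬((u ↔ p) ∧ q))}.
T (¬¬(p ∨ (¬r ∨ (¬p → s))) ∧ ¬((u ↔ p) ∧ q)): α-rule — add T ¬¬(p ∨ (¬r ∨ (¬p → s))), T ¬((u ↔ p) ∧ q).
T ¬¬(p ∨ (¬r ∨ (¬p → s))): drop double negation, giving T (p ∨ (¬r ∨ (¬p → s))).
T ¬((u ↔ p) ∧ q): β-rule — branch into F (u ↔ p)  //  F q.
  branch 1 (add F (u ↔ p)):
    T (p ∨ (¬r ∨ (¬p → s))): β-rule — branch into T p  //  T (¬r ∨ (¬p → s)).
      branch 1.1 (add T p):
        F (u ↔ p): β-rule — branch into T u, F p  //  F u, T p.
          branch 1.1.1 (add T u, F p):
            × closes — contains both p and ¬p.
          branch 1.1.2 (add F u, T p):
            ○ open, literals {p=true, u=false}.
      branch 1.2 (add T (¬r ∨ (¬p → s))):
        F (u ↔ p): β-rule — branch into T u, F p  //  F u, T p.
          branch 1.2.1 (add T u, F p):
            T (¬r ∨ (¬p → s)): β-rule — branch into T ¬r  //  T (¬p → s).
              branch 1.2.1.1 (add T ¬r):
                ○ open, literals {p=false, r=false, u=true}.
              branch 1.2.1.2 (add T (¬p → s)):
                T (¬p → s): β-rule — branch into F ¬p  //  T s.
                  branch 1.2.1.2.1 (add F ¬p):
                    × closes — contains both p and ¬p.
                  branch 1.2.1.2.2 (add T s):
                    ○ open, literals {p=false, s=true, u=true}.
          branch 1.2.2 (add F u, T p):
            T (¬r ∨ (¬p → s)): β-rule — branch into T ¬r  //  T (¬p → s).
              branch 1.2.2.1 (add T ¬r):
                ○ open, literals {p=true, r=false, u=false}.
              branch 1.2.2.2 (add T (¬p → s)):
                T (¬p → s): β-rule — branch into F ¬p  //  T s.
                  branch 1.2.2.2.1 (add F ¬p):
                    ○ open, literals {p=true, u=false}.
                  branch 1.2.2.2.2 (add T s):
                    ○ open, literals {p=true, s=true, u=false}.
  branch 2 (add F q):
    T (p ∨ (¬r ∨ (¬p → s))): β-rule — branch into T p  //  T (¬r ∨ (¬p → s)).
      branch 2.1 (add T p):
        ○ open, literals {p=true, q=false}.
      branch 2.2 (add T (¬r ∨ (¬p → s))):
        T (¬r ∨ (¬p → s)): β-rule — branch into T ¬r  //  T (¬p → s).
          branch 2.2.1 (add T ¬r):
            ○ open, literals {q=false, r=false}.
          branch 2.2.2 (add T (¬p → s)):
            T (¬p → s): β-rule — branch into F ¬p  //  T s.
              branch 2.2.2.1 (add F ¬p):
                ○ open, literals {p=true, q=false}.
              branch 2.2.2.2 (add T s):
                ○ open, literals {q=false, s=true}.
2 branches closed, 10 open.
Each open branch fixes some atoms; the unmentioned ones are free. Counting distinct full assignments: branch {p=true, u=false} (r, q, s, t) contributes 16 new; branch {p=false, r=false, u=true} (q, s, t) contributes 8 new; branch {p=false, s=true, u=true} (r, q, t) contributes 4 new; branch {p=true, r=false, u=false} (q, s, t) contributes 0 new; branch {p=true, u=false} (r, q, s, t) contributes 0 new; branch {p=true, s=true, u=false} (r, q, t) contributes 0 new; branch {p=true, q=false} (r, u, s, t) contributes 8 new; branch {q=false, r=false} (p, u, s, t) contributes 4 new; branch {p=true, q=false} (r, u, s, t) contributes 0 new; branch {q=false, s=true} (p, r, u, t) contributes 2 new. Total: 42.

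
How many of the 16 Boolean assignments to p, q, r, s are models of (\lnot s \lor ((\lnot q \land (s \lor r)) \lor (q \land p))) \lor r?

Initial set: {((\lnot s \lor ((\lnot q \land (s \lor r)) \lor (q \land p))) \lor r)}.
((\lnot s \lor ((\lnot q \land (s \lor r)) \lor (q \land p))) \lor r): β-rule — branch into (\lnot s \lor ((\lnot q \land (s \lor r)) \lor (q \land p)))  //  r.
  branch 1 (add (\lnot s \lor ((\lnot q \land (s \lor r)) \lor (q \land p)))):
    (\lnot s \lor ((\lnot q \land (s \lor r)) \lor (q \land p))): β-rule — branch into \lnot s  //  ((\lnot q \land (s \lor r)) \lor (q \land p)).
      branch 1.1 (add \lnot s):
        ○ open, literals {s=false}.
      branch 1.2 (add ((\lnot q \land (s \lor r)) \lor (q \land p))):
        ((\lnot q \land (s \lor r)) \lor (q \land p)): β-rule — branch into (\lnot q \land (s \lor r))  //  (q \land p).
          branch 1.2.1 (add (\lnot q \land (s \lor r))):
            (\lnot q \land (s \lor r)): α-rule — add \lnot q, (s \lor r).
            (s \lor r): β-rule — branch into s  //  r.
              branch 1.2.1.1 (add s):
                ○ open, literals {q=false, s=true}.
              branch 1.2.1.2 (add r):
                ○ open, literals {q=false, r=true}.
          branch 1.2.2 (add (q \land p)):
            (q \land p): α-rule — add q, p.
            ○ open, literals {p=true, q=true}.
  branch 2 (add r):
    ○ open, literals {r=true}.
0 branches closed, 5 open.
Each open branch fixes some atoms; the unmentioned ones are free. Counting distinct full assignments: branch {s=false} (p, q, r) contributes 8 new; branch {q=false, s=true} (p, r) contributes 4 new; branch {q=false, r=true} (p, s) contributes 0 new; branch {p=true, q=true} (r, s) contributes 2 new; branch {r=true} (p, q, s) contributes 1 new. Total: 15.

15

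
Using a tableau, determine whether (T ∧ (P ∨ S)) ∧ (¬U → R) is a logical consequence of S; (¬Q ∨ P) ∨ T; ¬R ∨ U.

No

Initial set: {S; ((¬Q ∨ P) ∨ T); (¬R ∨ U); ¬((T ∧ (P ∨ S)) ∧ (¬U → R))}.
((¬Q ∨ P) ∨ T): β-rule — branch into (¬Q ∨ P)  //  T.
  branch 1 (add (¬Q ∨ P)):
    (¬R ∨ U): β-rule — branch into ¬R  //  U.
      branch 1.1 (add ¬R):
        ¬((T ∧ (P ∨ S)) ∧ (¬U → R)): β-rule — branch into ¬(T ∧ (P ∨ S))  //  ¬(¬U → R).
          branch 1.1.1 (add ¬(T ∧ (P ∨ S))):
            (¬Q ∨ P): β-rule — branch into ¬Q  //  P.
              branch 1.1.1.1 (add ¬Q):
                ¬(T ∧ (P ∨ S)): β-rule — branch into ¬T  //  ¬(P ∨ S).
                  branch 1.1.1.1.1 (add ¬T):
                    ○ open, literals {Q=false, R=false, S=true, T=false}.
                  branch 1.1.1.1.2 (add ¬(P ∨ S)):
                    ¬(P ∨ S): α-rule — add ¬P, ¬S.
                    × closes — contains both S and ¬S.
              branch 1.1.1.2 (add P):
                ¬(T ∧ (P ∨ S)): β-rule — branch into ¬T  //  ¬(P ∨ S).
                  branch 1.1.1.2.1 (add ¬T):
                    ○ open, literals {P=true, R=false, S=true, T=false}.
                  branch 1.1.1.2.2 (add ¬(P ∨ S)):
                    ¬(P ∨ S): α-rule — add ¬P, ¬S.
                    × closes — contains both P and ¬P.
          branch 1.1.2 (add ¬(¬U → R)):
            ¬(¬U → R): α-rule — add ¬U, ¬R.
            (¬Q ∨ P): β-rule — branch into ¬Q  //  P.
              branch 1.1.2.1 (add ¬Q):
                ○ open, literals {Q=false, R=false, S=true, U=false}.
              branch 1.1.2.2 (add P):
                ○ open, literals {P=true, R=false, S=true, U=false}.
      branch 1.2 (add U):
        ¬((T ∧ (P ∨ S)) ∧ (¬U → R)): β-rule — branch into ¬(T ∧ (P ∨ S))  //  ¬(¬U → R).
          branch 1.2.1 (add ¬(T ∧ (P ∨ S))):
            (¬Q ∨ P): β-rule — branch into ¬Q  //  P.
              branch 1.2.1.1 (add ¬Q):
                ¬(T ∧ (P ∨ S)): β-rule — branch into ¬T  //  ¬(P ∨ S).
                  branch 1.2.1.1.1 (add ¬T):
                    ○ open, literals {Q=false, S=true, T=false, U=true}.
                  branch 1.2.1.1.2 (add ¬(P ∨ S)):
                    ¬(P ∨ S): α-rule — add ¬P, ¬S.
                    × closes — contains both S and ¬S.
              branch 1.2.1.2 (add P):
                ¬(T ∧ (P ∨ S)): β-rule — branch into ¬T  //  ¬(P ∨ S).
                  branch 1.2.1.2.1 (add ¬T):
                    ○ open, literals {P=true, S=true, T=false, U=true}.
                  branch 1.2.1.2.2 (add ¬(P ∨ S)):
                    ¬(P ∨ S): α-rule — add ¬P, ¬S.
                    × closes — contains both P and ¬P.
          branch 1.2.2 (add ¬(¬U → R)):
            ¬(¬U → R): α-rule — add ¬U, ¬R.
            × closes — contains both U and ¬U.
  branch 2 (add T):
    (¬R ∨ U): β-rule — branch into ¬R  //  U.
      branch 2.1 (add ¬R):
        ¬((T ∧ (P ∨ S)) ∧ (¬U → R)): β-rule — branch into ¬(T ∧ (P ∨ S))  //  ¬(¬U → R).
          branch 2.1.1 (add ¬(T ∧ (P ∨ S))):
            ¬(T ∧ (P ∨ S)): β-rule — branch into ¬T  //  ¬(P ∨ S).
              branch 2.1.1.1 (add ¬T):
                × closes — contains both T and ¬T.
              branch 2.1.1.2 (add ¬(P ∨ S)):
                ¬(P ∨ S): α-rule — add ¬P, ¬S.
                × closes — contains both S and ¬S.
          branch 2.1.2 (add ¬(¬U → R)):
            ¬(¬U → R): α-rule — add ¬U, ¬R.
            ○ open, literals {R=false, S=true, T=true, U=false}.
      branch 2.2 (add U):
        ¬((T ∧ (P ∨ S)) ∧ (¬U → R)): β-rule — branch into ¬(T ∧ (P ∨ S))  //  ¬(¬U → R).
          branch 2.2.1 (add ¬(T ∧ (P ∨ S))):
            ¬(T ∧ (P ∨ S)): β-rule — branch into ¬T  //  ¬(P ∨ S).
              branch 2.2.1.1 (add ¬T):
                × closes — contains both T and ¬T.
              branch 2.2.1.2 (add ¬(P ∨ S)):
                ¬(P ∨ S): α-rule — add ¬P, ¬S.
                × closes — contains both S and ¬S.
          branch 2.2.2 (add ¬(¬U → R)):
            ¬(¬U → R): α-rule — add ¬U, ¬R.
            × closes — contains both U and ¬U.
10 branches closed, 7 open.
An open branch gives a countermodel: Q=false, R=false, S=true, T=false (unmentioned atoms arbitrary); the premises hold there but the conclusion fails.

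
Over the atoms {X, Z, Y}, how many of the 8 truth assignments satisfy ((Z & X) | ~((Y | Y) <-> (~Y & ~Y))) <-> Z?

4

Initial set: {(((Z & X) | ~((Y | Y) <-> (~Y & ~Y))) <-> Z)}.
(((Z & X) | ~((Y | Y) <-> (~Y & ~Y))) <-> Z): β-rule — branch into ((Z & X) | ~((Y | Y) <-> (~Y & ~Y))), Z  //  ~((Z & X) | ~((Y | Y) <-> (~Y & ~Y))), ~Z.
  branch 1 (add ((Z & X) | ~((Y | Y) <-> (~Y & ~Y))), Z):
    ((Z & X) | ~((Y | Y) <-> (~Y & ~Y))): β-rule — branch into (Z & X)  //  ~((Y | Y) <-> (~Y & ~Y)).
      branch 1.1 (add (Z & X)):
        (Z & X): α-rule — add Z, X.
        ○ open, literals {X=true, Z=true}.
      branch 1.2 (add ~((Y | Y) <-> (~Y & ~Y))):
        ~((Y | Y) <-> (~Y & ~Y)): β-rule — branch into (Y | Y), ~(~Y & ~Y)  //  ~(Y | Y), (~Y & ~Y).
          branch 1.2.1 (add (Y | Y), ~(~Y & ~Y)):
            (Y | Y): β-rule — branch into Y  //  Y.
              branch 1.2.1.1 (add Y):
                ~(~Y & ~Y): β-rule — branch into ~~Y  //  ~~Y.
                  branch 1.2.1.1.1 (add ~~Y):
                    ○ open, literals {Y=true, Z=true}.
                  branch 1.2.1.1.2 (add ~~Y):
                    ○ open, literals {Y=true, Z=true}.
              branch 1.2.1.2 (add Y):
                ~(~Y & ~Y): β-rule — branch into ~~Y  //  ~~Y.
                  branch 1.2.1.2.1 (add ~~Y):
                    ○ open, literals {Y=true, Z=true}.
                  branch 1.2.1.2.2 (add ~~Y):
                    ○ open, literals {Y=true, Z=true}.
          branch 1.2.2 (add ~(Y | Y), (~Y & ~Y)):
            ~(Y | Y): α-rule — add ~Y, ~Y.
            (~Y & ~Y): α-rule — add ~Y, ~Y.
            ○ open, literals {Y=false, Z=true}.
  branch 2 (add ~((Z & X) | ~((Y | Y) <-> (~Y & ~Y))), ~Z):
    ~((Z & X) | ~((Y | Y) <-> (~Y & ~Y))): α-rule — add ~(Z & X), ~~((Y | Y) <-> (~Y & ~Y)).
    ~(Z & X): β-rule — branch into ~Z  //  ~X.
      branch 2.1 (add ~Z):
        ~~((Y | Y) <-> (~Y & ~Y)): β-rule — branch into (Y | Y), (~Y & ~Y)  //  ~(Y | Y), ~(~Y & ~Y).
          branch 2.1.1 (add (Y | Y), (~Y & ~Y)):
            (~Y & ~Y): α-rule — add ~Y, ~Y.
            (Y | Y): β-rule — branch into Y  //  Y.
              branch 2.1.1.1 (add Y):
                × closes — contains both Y and ~Y.
              branch 2.1.1.2 (add Y):
                × closes — contains both Y and ~Y.
          branch 2.1.2 (add ~(Y | Y), ~(~Y & ~Y)):
            ~(Y | Y): α-rule — add ~Y, ~Y.
            ~(~Y & ~Y): β-rule — branch into ~~Y  //  ~~Y.
              branch 2.1.2.1 (add ~~Y):
                × closes — contains both Y and ~Y.
              branch 2.1.2.2 (add ~~Y):
                × closes — contains both Y and ~Y.
      branch 2.2 (add ~X):
        ~~((Y | Y) <-> (~Y & ~Y)): β-rule — branch into (Y | Y), (~Y & ~Y)  //  ~(Y | Y), ~(~Y & ~Y).
          branch 2.2.1 (add (Y | Y), (~Y & ~Y)):
            (~Y & ~Y): α-rule — add ~Y, ~Y.
            (Y | Y): β-rule — branch into Y  //  Y.
              branch 2.2.1.1 (add Y):
                × closes — contains both Y and ~Y.
              branch 2.2.1.2 (add Y):
                × closes — contains both Y and ~Y.
          branch 2.2.2 (add ~(Y | Y), ~(~Y & ~Y)):
            ~(Y | Y): α-rule — add ~Y, ~Y.
            ~(~Y & ~Y): β-rule — branch into ~~Y  //  ~~Y.
              branch 2.2.2.1 (add ~~Y):
                × closes — contains both Y and ~Y.
              branch 2.2.2.2 (add ~~Y):
                × closes — contains both Y and ~Y.
8 branches closed, 6 open.
Each open branch fixes some atoms; the unmentioned ones are free. Counting distinct full assignments: branch {X=true, Z=true} (Y) contributes 2 new; branch {Y=true, Z=true} (X) contributes 1 new; branch {Y=true, Z=true} (X) contributes 0 new; branch {Y=true, Z=true} (X) contributes 0 new; branch {Y=true, Z=true} (X) contributes 0 new; branch {Y=false, Z=true} (X) contributes 1 new. Total: 4.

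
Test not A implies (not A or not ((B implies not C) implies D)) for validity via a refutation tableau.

Assume the negation and expand:
Initial set: {F (not A implies (not A or not ((B implies not C) implies D)))}.
F (not A implies (not A or not ((B implies not C) implies D))): α-rule — add T not A, F (not A or not ((B implies not C) implies D)).
F (not A or not ((B implies not C) implies D)): α-rule — add F not A, F not ((B implies not C) implies D).
× closes — contains both A and not A.
All 1 branch closes.
Every branch closed, so the negation is unsatisfiable and the formula is valid.

Valid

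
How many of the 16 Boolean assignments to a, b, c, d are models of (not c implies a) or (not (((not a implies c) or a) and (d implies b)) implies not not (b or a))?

Initial set: {T ((not c implies a) or (not (((not a implies c) or a) and (d implies b)) implies not not (b or a)))}.
T ((not c implies a) or (not (((not a implies c) or a) and (d implies b)) implies not not (b or a))): β-rule — branch into T (not c implies a)  //  T (not (((not a implies c) or a) and (d implies b)) implies not not (b or a)).
  branch 1 (add T (not c implies a)):
    T (not c implies a): β-rule — branch into F not c  //  T a.
      branch 1.1 (add F not c):
        ○ open, literals {c=T}.
      branch 1.2 (add T a):
        ○ open, literals {a=T}.
  branch 2 (add T (not (((not a implies c) or a) and (d implies b)) implies not not (b or a))):
    T (not (((not a implies c) or a) and (d implies b)) implies not not (b or a)): β-rule — branch into F not (((not a implies c) or a) and (d implies b))  //  T not not (b or a).
      branch 2.1 (add F not (((not a implies c) or a) and (d implies b))):
        F not (((not a implies c) or a) and (d implies b)): α-rule — add T ((not a implies c) or a), T (d implies b).
        T ((not a implies c) or a): β-rule — branch into T (not a implies c)  //  T a.
          branch 2.1.1 (add T (not a implies c)):
            T (d implies b): β-rule — branch into F d  //  T b.
              branch 2.1.1.1 (add F d):
                T (not a implies c): β-rule — branch into F not a  //  T c.
                  branch 2.1.1.1.1 (add F not a):
                    ○ open, literals {a=T, d=F}.
                  branch 2.1.1.1.2 (add T c):
                    ○ open, literals {c=T, d=F}.
              branch 2.1.1.2 (add T b):
                T (not a implies c): β-rule — branch into F not a  //  T c.
                  branch 2.1.1.2.1 (add F not a):
                    ○ open, literals {a=T, b=T}.
                  branch 2.1.1.2.2 (add T c):
                    ○ open, literals {b=T, c=T}.
          branch 2.1.2 (add T a):
            T (d implies b): β-rule — branch into F d  //  T b.
              branch 2.1.2.1 (add F d):
                ○ open, literals {a=T, d=F}.
              branch 2.1.2.2 (add T b):
                ○ open, literals {a=T, b=T}.
      branch 2.2 (add T not not (b or a)):
        T not not (b or a): drop double negation, giving T (b or a).
        T (b or a): β-rule — branch into T b  //  T a.
          branch 2.2.1 (add T b):
            ○ open, literals {b=T}.
          branch 2.2.2 (add T a):
            ○ open, literals {a=T}.
0 branches closed, 10 open.
Each open branch fixes some atoms; the unmentioned ones are free. Counting distinct full assignments: branch {c=T} (a, b, d) contributes 8 new; branch {a=T} (b, c, d) contributes 4 new; branch {a=T, d=F} (b, c) contributes 0 new; branch {c=T, d=F} (a, b) contributes 0 new; branch {a=T, b=T} (c, d) contributes 0 new; branch {b=T, c=T} (a, d) contributes 0 new; branch {a=T, d=F} (b, c) contributes 0 new; branch {a=T, b=T} (c, d) contributes 0 new; branch {b=T} (a, c, d) contributes 2 new; branch {a=T} (b, c, d) contributes 0 new. Total: 14.

14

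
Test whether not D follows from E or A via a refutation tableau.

No

Initial set: {T (E or A); F not D}.
T (E or A): β-rule — branch into T E  //  T A.
  branch 1 (add T E):
    ○ open, literals {D=1, E=1}.
  branch 2 (add T A):
    ○ open, literals {A=1, D=1}.
0 branches closed, 2 open.
An open branch gives a countermodel: D=1, E=1 (unmentioned atoms arbitrary); the premises hold there but the conclusion fails.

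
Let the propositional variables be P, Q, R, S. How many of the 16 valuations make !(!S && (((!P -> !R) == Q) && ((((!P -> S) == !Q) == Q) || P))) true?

Initial set: {!(!S && (((!P -> !R) == Q) && ((((!P -> S) == !Q) == Q) || P)))}.
!(!S && (((!P -> !R) == Q) && ((((!P -> S) == !Q) == Q) || P))): β-rule — branch into !!S  //  !(((!P -> !R) == Q) && ((((!P -> S) == !Q) == Q) || P)).
  branch 1 (add !!S):
    ○ open, literals {S=1}.
  branch 2 (add !(((!P -> !R) == Q) && ((((!P -> S) == !Q) == Q) || P))):
    !(((!P -> !R) == Q) && ((((!P -> S) == !Q) == Q) || P)): β-rule — branch into !((!P -> !R) == Q)  //  !((((!P -> S) == !Q) == Q) || P).
      branch 2.1 (add !((!P -> !R) == Q)):
        !((!P -> !R) == Q): β-rule — branch into (!P -> !R), !Q  //  !(!P -> !R), Q.
          branch 2.1.1 (add (!P -> !R), !Q):
            (!P -> !R): β-rule — branch into !!P  //  !R.
              branch 2.1.1.1 (add !!P):
                ○ open, literals {P=1, Q=0}.
              branch 2.1.1.2 (add !R):
                ○ open, literals {Q=0, R=0}.
          branch 2.1.2 (add !(!P -> !R), Q):
            !(!P -> !R): α-rule — add !P, !!R.
            ○ open, literals {P=0, Q=1, R=1}.
      branch 2.2 (add !((((!P -> S) == !Q) == Q) || P)):
        !((((!P -> S) == !Q) == Q) || P): α-rule — add !(((!P -> S) == !Q) == Q), !P.
        !(((!P -> S) == !Q) == Q): β-rule — branch into ((!P -> S) == !Q), !Q  //  !((!P -> S) == !Q), Q.
          branch 2.2.1 (add ((!P -> S) == !Q), !Q):
            ((!P -> S) == !Q): β-rule — branch into (!P -> S), !Q  //  !(!P -> S), !!Q.
              branch 2.2.1.1 (add (!P -> S), !Q):
                (!P -> S): β-rule — branch into !!P  //  S.
                  branch 2.2.1.1.1 (add !!P):
                    × closes — contains both P and !P.
                  branch 2.2.1.1.2 (add S):
                    ○ open, literals {P=0, Q=0, S=1}.
              branch 2.2.1.2 (add !(!P -> S), !!Q):
                × closes — contains both Q and !Q.
          branch 2.2.2 (add !((!P -> S) == !Q), Q):
            !((!P -> S) == !Q): β-rule — branch into (!P -> S), !!Q  //  !(!P -> S), !Q.
              branch 2.2.2.1 (add (!P -> S), !!Q):
                (!P -> S): β-rule — branch into !!P  //  S.
                  branch 2.2.2.1.1 (add !!P):
                    × closes — contains both P and !P.
                  branch 2.2.2.1.2 (add S):
                    ○ open, literals {P=0, Q=1, S=1}.
              branch 2.2.2.2 (add !(!P -> S), !Q):
                × closes — contains both Q and !Q.
4 branches closed, 6 open.
Each open branch fixes some atoms; the unmentioned ones are free. Counting distinct full assignments: branch {S=1} (P, Q, R) contributes 8 new; branch {P=1, Q=0} (R, S) contributes 2 new; branch {Q=0, R=0} (P, S) contributes 1 new; branch {P=0, Q=1, R=1} (S) contributes 1 new; branch {P=0, Q=0, S=1} (R) contributes 0 new; branch {P=0, Q=1, S=1} (R) contributes 0 new. Total: 12.

12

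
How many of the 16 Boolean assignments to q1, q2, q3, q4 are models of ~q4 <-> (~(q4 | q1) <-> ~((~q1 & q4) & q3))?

Initial set: {(~q4 <-> (~(q4 | q1) <-> ~((~q1 & q4) & q3)))}.
(~q4 <-> (~(q4 | q1) <-> ~((~q1 & q4) & q3))): β-rule — branch into ~q4, (~(q4 | q1) <-> ~((~q1 & q4) & q3))  //  ~~q4, ~(~(q4 | q1) <-> ~((~q1 & q4) & q3)).
  branch 1 (add ~q4, (~(q4 | q1) <-> ~((~q1 & q4) & q3))):
    (~(q4 | q1) <-> ~((~q1 & q4) & q3)): β-rule — branch into ~(q4 | q1), ~((~q1 & q4) & q3)  //  ~~(q4 | q1), ~~((~q1 & q4) & q3).
      branch 1.1 (add ~(q4 | q1), ~((~q1 & q4) & q3)):
        ~(q4 | q1): α-rule — add ~q4, ~q1.
        ~((~q1 & q4) & q3): β-rule — branch into ~(~q1 & q4)  //  ~q3.
          branch 1.1.1 (add ~(~q1 & q4)):
            ~(~q1 & q4): β-rule — branch into ~~q1  //  ~q4.
              branch 1.1.1.1 (add ~~q1):
                × closes — contains both q1 and ~q1.
              branch 1.1.1.2 (add ~q4):
                ○ open, literals {q1=false, q4=false}.
          branch 1.1.2 (add ~q3):
            ○ open, literals {q1=false, q3=false, q4=false}.
      branch 1.2 (add ~~(q4 | q1), ~~((~q1 & q4) & q3)):
        ~~((~q1 & q4) & q3): α-rule — add (~q1 & q4), q3.
        (~q1 & q4): α-rule — add ~q1, q4.
        × closes — contains both q4 and ~q4.
  branch 2 (add ~~q4, ~(~(q4 | q1) <-> ~((~q1 & q4) & q3))):
    ~(~(q4 | q1) <-> ~((~q1 & q4) & q3)): β-rule — branch into ~(q4 | q1), ~~((~q1 & q4) & q3)  //  ~~(q4 | q1), ~((~q1 & q4) & q3).
      branch 2.1 (add ~(q4 | q1), ~~((~q1 & q4) & q3)):
        ~(q4 | q1): α-rule — add ~q4, ~q1.
        × closes — contains both q4 and ~q4.
      branch 2.2 (add ~~(q4 | q1), ~((~q1 & q4) & q3)):
        ~~(q4 | q1): β-rule — branch into q4  //  q1.
          branch 2.2.1 (add q4):
            ~((~q1 & q4) & q3): β-rule — branch into ~(~q1 & q4)  //  ~q3.
              branch 2.2.1.1 (add ~(~q1 & q4)):
                ~(~q1 & q4): β-rule — branch into ~~q1  //  ~q4.
                  branch 2.2.1.1.1 (add ~~q1):
                    ○ open, literals {q1=true, q4=true}.
                  branch 2.2.1.1.2 (add ~q4):
                    × closes — contains both q4 and ~q4.
              branch 2.2.1.2 (add ~q3):
                ○ open, literals {q3=false, q4=true}.
          branch 2.2.2 (add q1):
            ~((~q1 & q4) & q3): β-rule — branch into ~(~q1 & q4)  //  ~q3.
              branch 2.2.2.1 (add ~(~q1 & q4)):
                ~(~q1 & q4): β-rule — branch into ~~q1  //  ~q4.
                  branch 2.2.2.1.1 (add ~~q1):
                    ○ open, literals {q1=true, q4=true}.
                  branch 2.2.2.1.2 (add ~q4):
                    × closes — contains both q4 and ~q4.
              branch 2.2.2.2 (add ~q3):
                ○ open, literals {q1=true, q3=false, q4=true}.
5 branches closed, 6 open.
Each open branch fixes some atoms; the unmentioned ones are free. Counting distinct full assignments: branch {q1=false, q4=false} (q2, q3) contributes 4 new; branch {q1=false, q3=false, q4=false} (q2) contributes 0 new; branch {q1=true, q4=true} (q2, q3) contributes 4 new; branch {q3=false, q4=true} (q1, q2) contributes 2 new; branch {q1=true, q4=true} (q2, q3) contributes 0 new; branch {q1=true, q3=false, q4=true} (q2) contributes 0 new. Total: 10.

10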